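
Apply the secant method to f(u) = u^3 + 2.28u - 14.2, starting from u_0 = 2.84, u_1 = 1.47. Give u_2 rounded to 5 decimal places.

f(u_0) = 15.181504, f(u_1) = -7.671877
u_2 = 1.470000 - (-7.671877)·(1.470000 - 2.840000)/(-7.671877 - (15.181504)) = 1.929909; f(u_2) = -2.611770

1.92991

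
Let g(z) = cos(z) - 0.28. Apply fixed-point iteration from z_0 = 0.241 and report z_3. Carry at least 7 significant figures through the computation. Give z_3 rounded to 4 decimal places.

z_1 = g(0.241000) = 0.691100
z_2 = g(0.691100) = 0.490545
z_3 = g(0.490545) = 0.602076

0.6021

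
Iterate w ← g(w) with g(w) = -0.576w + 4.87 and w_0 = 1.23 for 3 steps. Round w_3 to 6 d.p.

w_1 = g(1.230000) = 4.161520
w_2 = g(4.161520) = 2.472964
w_3 = g(2.472964) = 3.445572

3.445572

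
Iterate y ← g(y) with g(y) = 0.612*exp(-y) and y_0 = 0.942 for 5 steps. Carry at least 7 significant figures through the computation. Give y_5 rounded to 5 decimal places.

y_1 = g(0.942000) = 0.238587
y_2 = g(0.238587) = 0.482097
y_3 = g(0.482097) = 0.377902
y_4 = g(0.377902) = 0.419402
y_5 = g(0.419402) = 0.402353

0.40235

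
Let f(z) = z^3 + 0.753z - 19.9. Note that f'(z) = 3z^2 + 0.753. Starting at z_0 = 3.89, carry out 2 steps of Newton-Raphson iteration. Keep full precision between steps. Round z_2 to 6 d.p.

z_0 = 3.890000: f = 41.893039, f' = 46.149300 → z_1 = 3.890000 - (41.893039)/(46.149300) = 2.982228
z_1 = 2.982228: f = 8.868613, f' = 27.434053 → z_2 = 2.982228 - (8.868613)/(27.434053) = 2.658958

2.658958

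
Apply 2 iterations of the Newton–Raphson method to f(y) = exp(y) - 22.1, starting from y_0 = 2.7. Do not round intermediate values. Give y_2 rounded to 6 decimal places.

3.099480

f'(y) = exp(y)
y_0 = 2.700000: f = -7.220268, f' = 14.879732 → y_1 = 2.700000 - (-7.220268)/(14.879732) = 3.185242
y_1 = 3.185242: f = 2.073134, f' = 24.173134 → y_2 = 3.185242 - (2.073134)/(24.173134) = 3.099480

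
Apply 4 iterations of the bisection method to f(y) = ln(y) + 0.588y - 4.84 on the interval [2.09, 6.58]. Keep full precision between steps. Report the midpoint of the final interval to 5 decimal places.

f(2.090000) = -2.873916, f(6.580000) = 0.913075 (opposite signs)
step 1: m = 4.335000, f(m) = -0.824298 < 0 → root in [4.335000, 6.580000]
step 2: m = 5.457500, f(m) = 0.066001 > 0 → root in [4.335000, 5.457500]
step 3: m = 4.896250, f(m) = -0.372535 < 0 → root in [4.896250, 5.457500]
step 4: m = 5.176875, f(m) = -0.151796 < 0 → root in [5.176875, 5.457500]
Midpoint of [5.176875, 5.457500] = 5.317187

5.31719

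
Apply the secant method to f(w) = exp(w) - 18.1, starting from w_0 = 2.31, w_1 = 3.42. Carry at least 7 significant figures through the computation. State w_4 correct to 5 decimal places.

f(w_0) = -8.025575, f(w_1) = 12.469415
w_2 = 3.420000 - (12.469415)·(3.420000 - 2.310000)/(12.469415 - (-8.025575)) = 2.744662; f(w_2) = -2.540650
w_3 = 2.744662 - (-2.540650)·(2.744662 - 3.420000)/(-2.540650 - (12.469415)) = 2.858972; f(w_3) = -0.656421
w_4 = 2.858972 - (-0.656421)·(2.858972 - 2.744662)/(-0.656421 - (-2.540650)) = 2.898794; f(w_4) = 0.052249

2.89879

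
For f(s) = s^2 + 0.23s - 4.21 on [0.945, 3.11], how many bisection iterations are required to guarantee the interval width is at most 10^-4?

15

Initial width b − a = 3.11 − 0.945 = 2.165000.
After n steps the width is (b−a)/2^n; need (b−a)/2^n ≤ 10^-4.
So n ≥ log₂(2.165000/10^-4) = log₂(21650.0000) ≈ 14.4021.
Hence n = 15.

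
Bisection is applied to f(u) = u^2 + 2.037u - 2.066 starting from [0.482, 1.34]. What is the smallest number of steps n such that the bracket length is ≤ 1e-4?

Initial width b − a = 1.34 − 0.482 = 0.858000.
After n steps the width is (b−a)/2^n; need (b−a)/2^n ≤ 1e-4.
So n ≥ log₂(0.858000/1e-4) = log₂(8580.0000) ≈ 13.0668.
Hence n = 14.

14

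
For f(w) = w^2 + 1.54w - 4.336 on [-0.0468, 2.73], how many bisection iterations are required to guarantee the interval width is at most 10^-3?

Initial width b − a = 2.73 − -0.0468 = 2.776800.
After n steps the width is (b−a)/2^n; need (b−a)/2^n ≤ 10^-3.
So n ≥ log₂(2.776800/10^-3) = log₂(2776.8000) ≈ 11.4392.
Hence n = 12.

12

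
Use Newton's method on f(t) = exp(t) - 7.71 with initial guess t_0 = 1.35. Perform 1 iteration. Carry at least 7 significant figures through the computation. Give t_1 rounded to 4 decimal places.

f'(t) = exp(t)
t_0 = 1.350000: f = -3.852574, f' = 3.857426 → t_1 = 1.350000 - (-3.852574)/(3.857426) = 2.348742

2.3487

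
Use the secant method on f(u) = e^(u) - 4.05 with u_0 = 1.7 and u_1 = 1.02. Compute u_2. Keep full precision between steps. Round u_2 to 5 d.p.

f(u_0) = 1.423947, f(u_1) = -1.276805
u_2 = 1.020000 - (-1.276805)·(1.020000 - 1.700000)/(-1.276805 - (1.423947)) = 1.341476; f(u_2) = -0.225315

1.34148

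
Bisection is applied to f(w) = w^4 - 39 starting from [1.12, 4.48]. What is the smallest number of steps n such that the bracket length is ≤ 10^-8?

Initial width b − a = 4.48 − 1.12 = 3.360000.
After n steps the width is (b−a)/2^n; need (b−a)/2^n ≤ 10^-8.
So n ≥ log₂(3.360000/10^-8) = log₂(336000000.0000) ≈ 28.3239.
Hence n = 29.

29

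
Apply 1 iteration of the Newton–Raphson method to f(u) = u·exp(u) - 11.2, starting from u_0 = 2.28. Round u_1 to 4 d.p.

f'(u) = (u + 1)·exp(u)
u_0 = 2.280000: f = 11.090831, f' = 32.067512 → u_1 = 2.280000 - (11.090831)/(32.067512) = 1.934141

1.9341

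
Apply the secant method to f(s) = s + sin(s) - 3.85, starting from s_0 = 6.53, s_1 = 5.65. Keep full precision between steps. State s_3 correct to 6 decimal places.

4.884301

f(s_0) = 2.924316, f(s_1) = 1.208284
s_2 = 5.650000 - (1.208284)·(5.650000 - 6.530000)/(1.208284 - (2.924316)) = 5.030379; f(s_2) = 0.230513
s_3 = 5.030379 - (0.230513)·(5.030379 - 5.650000)/(0.230513 - (1.208284)) = 4.884301; f(s_3) = 0.049041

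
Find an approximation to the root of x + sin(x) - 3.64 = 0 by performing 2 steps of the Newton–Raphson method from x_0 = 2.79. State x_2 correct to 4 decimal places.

f'(x) = 1 + cos(x)
x_0 = 2.790000: f = -0.505607, f' = 0.061175 → x_1 = 2.790000 - (-0.505607)/(0.061175) = 11.054975
x_1 = 11.054975: f = 6.416739, f' = 1.059366 → x_2 = 11.054975 - (6.416739)/(1.059366) = 4.997826

4.9978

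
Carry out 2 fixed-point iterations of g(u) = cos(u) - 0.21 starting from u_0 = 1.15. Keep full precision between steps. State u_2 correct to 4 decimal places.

0.7704

u_1 = g(1.150000) = 0.198487
u_2 = g(0.198487) = 0.770366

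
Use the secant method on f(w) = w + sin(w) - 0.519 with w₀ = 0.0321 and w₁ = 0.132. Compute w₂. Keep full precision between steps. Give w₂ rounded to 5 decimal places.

f(w_0) = -0.454806, f(w_1) = -0.255383
w_2 = 0.132000 - (-0.255383)·(0.132000 - 0.032100)/(-0.255383 - (-0.454806)) = 0.259933; f(w_2) = -0.002051

0.25993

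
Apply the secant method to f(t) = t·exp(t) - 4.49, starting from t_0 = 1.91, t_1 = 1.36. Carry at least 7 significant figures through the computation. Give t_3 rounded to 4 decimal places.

Secant update: t_(k+1) = t_k − f(t_k)·(t_k − t_(k-1))/(f(t_k) − f(t_(k-1))).
f(t_0) = 8.408400, f(t_1) = 0.808823
t_2 = 1.360000 - (0.808823)·(1.360000 - 1.910000)/(0.808823 - (8.408400)) = 1.301464; f(t_2) = 0.292450
t_3 = 1.301464 - (0.292450)·(1.301464 - 1.360000)/(0.292450 - (0.808823)) = 1.268311; f(t_3) = 0.018648

1.2683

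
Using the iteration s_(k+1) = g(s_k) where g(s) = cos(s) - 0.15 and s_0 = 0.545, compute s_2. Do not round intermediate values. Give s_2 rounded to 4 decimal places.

0.6115

s_1 = g(0.545000) = 0.705127
s_2 = g(0.705127) = 0.611529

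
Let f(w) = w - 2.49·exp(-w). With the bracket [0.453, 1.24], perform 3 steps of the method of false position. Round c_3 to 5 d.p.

0.95721

False-position update: c = (a·f(b) − b·f(a))/(f(b) − f(a)); replace the endpoint whose sign matches f(c).
f(0.453000) = -1.129938, f(1.240000) = 0.519433
step 1: c = 0.992152, f(c) = 0.068914 > 0 → new bracket [0.453000, 0.992152]
step 2: c = 0.961159, f(c) = 0.008861 > 0 → new bracket [0.453000, 0.961159]
step 3: c = 0.957205, f(c) = 0.001134 > 0 → new bracket [0.453000, 0.957205]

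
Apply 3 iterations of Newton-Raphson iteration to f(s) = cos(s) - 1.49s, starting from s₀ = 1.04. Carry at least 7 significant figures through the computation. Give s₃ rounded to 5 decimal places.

f'(s) = -sin(s) - 1.49
s_0 = 1.040000: f = -1.043380, f' = -2.352404 → s_1 = 1.040000 - (-1.043380)/(-2.352404) = 0.596462
s_1 = 0.596462: f = -0.061401, f' = -2.051719 → s_2 = 0.596462 - (-0.061401)/(-2.051719) = 0.566536
s_2 = 0.566536: f = -0.000373, f' = -2.026712 → s_3 = 0.566536 - (-0.000373)/(-2.026712) = 0.566352

0.56635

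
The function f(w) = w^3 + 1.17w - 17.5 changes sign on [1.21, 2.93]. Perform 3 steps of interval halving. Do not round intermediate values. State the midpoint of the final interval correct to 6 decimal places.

f(1.210000) = -14.312739, f(2.930000) = 11.081857 (opposite signs)
step 1: m = 2.070000, f(m) = -6.208357 < 0 → root in [2.070000, 2.930000]
step 2: m = 2.500000, f(m) = 1.050000 > 0 → root in [2.070000, 2.500000]
step 3: m = 2.285000, f(m) = -2.896051 < 0 → root in [2.285000, 2.500000]
Midpoint of [2.285000, 2.500000] = 2.392500

2.392500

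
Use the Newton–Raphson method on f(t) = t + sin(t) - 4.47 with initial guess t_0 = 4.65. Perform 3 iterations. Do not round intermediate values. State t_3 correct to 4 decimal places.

5.3015

Newton update: t ← t − f(t)/f'(t).
f'(t) = 1 + cos(t)
t_0 = 4.650000: f = -0.818054, f' = 0.937651 → t_1 = 4.650000 - (-0.818054)/(0.937651) = 5.522450
t_1 = 5.522450: f = 0.362997, f' = 1.724330 → t_2 = 5.522450 - (0.362997)/(1.724330) = 5.311936
t_2 = 5.311936: f = 0.016344, f' = 1.564268 → t_3 = 5.311936 - (0.016344)/(1.564268) = 5.301487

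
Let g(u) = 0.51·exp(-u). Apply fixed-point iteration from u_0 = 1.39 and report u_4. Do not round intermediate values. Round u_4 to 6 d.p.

u_1 = g(1.390000) = 0.127028
u_2 = g(0.127028) = 0.449161
u_3 = g(0.449161) = 0.325463
u_4 = g(0.325463) = 0.368318

0.368318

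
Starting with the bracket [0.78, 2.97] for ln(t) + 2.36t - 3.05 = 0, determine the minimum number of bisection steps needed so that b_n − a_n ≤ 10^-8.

28

Initial width b − a = 2.97 − 0.78 = 2.190000.
After n steps the width is (b−a)/2^n; need (b−a)/2^n ≤ 10^-8.
So n ≥ log₂(2.190000/10^-8) = log₂(219000000.0000) ≈ 27.7064.
Hence n = 28.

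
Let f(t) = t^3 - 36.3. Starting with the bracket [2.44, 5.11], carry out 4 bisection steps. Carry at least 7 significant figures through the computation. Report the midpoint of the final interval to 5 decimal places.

3.35781

f(2.440000) = -21.773216, f(5.110000) = 97.132831 (opposite signs)
step 1: m = 3.775000, f(m) = 17.496109 > 0 → root in [2.440000, 3.775000]
step 2: m = 3.107500, f(m) = -6.292251 < 0 → root in [3.107500, 3.775000]
step 3: m = 3.441250, f(m) = 4.451976 > 0 → root in [3.107500, 3.441250]
step 4: m = 3.274375, f(m) = -1.193685 < 0 → root in [3.274375, 3.441250]
Midpoint of [3.274375, 3.441250] = 3.357813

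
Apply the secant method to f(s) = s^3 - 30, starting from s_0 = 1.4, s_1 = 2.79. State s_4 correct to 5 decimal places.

Secant update: s_(k+1) = s_k − f(s_k)·(s_k − s_(k-1))/(f(s_k) − f(s_(k-1))).
f(s_0) = -27.256000, f(s_1) = -8.282361
s_2 = 2.790000 - (-8.282361)·(2.790000 - 1.400000)/(-8.282361 - (-27.256000)) = 3.396762; f(s_2) = 9.191811
s_3 = 3.396762 - (9.191811)·(3.396762 - 2.790000)/(9.191811 - (-8.282361)) = 3.077591; f(s_3) = -0.850381
s_4 = 3.077591 - (-0.850381)·(3.077591 - 3.396762)/(-0.850381 - (9.191811)) = 3.104619; f(s_4) = -0.075635

3.10462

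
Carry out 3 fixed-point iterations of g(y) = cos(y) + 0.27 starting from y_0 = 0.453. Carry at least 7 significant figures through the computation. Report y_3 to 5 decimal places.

1.05941

y_1 = g(0.453000) = 1.169138
y_2 = g(1.169138) = 0.660945
y_3 = g(0.660945) = 1.059412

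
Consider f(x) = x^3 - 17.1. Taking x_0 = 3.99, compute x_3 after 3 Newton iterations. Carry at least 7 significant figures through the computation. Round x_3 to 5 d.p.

2.57774

Newton update: x ← x − f(x)/f'(x).
f'(x) = 3x^2
x_0 = 3.990000: f = 46.421199, f' = 47.760300 → x_1 = 3.990000 - (46.421199)/(47.760300) = 3.018038
x_1 = 3.018038: f = 10.389959, f' = 27.325659 → x_2 = 3.018038 - (10.389959)/(27.325659) = 2.637811
x_2 = 2.637811: f = 1.254007, f' = 20.874137 → x_3 = 2.637811 - (1.254007)/(20.874137) = 2.577736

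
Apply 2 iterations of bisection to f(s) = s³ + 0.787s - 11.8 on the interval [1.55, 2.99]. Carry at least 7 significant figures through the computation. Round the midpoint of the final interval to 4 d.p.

f(1.550000) = -6.856275, f(2.990000) = 17.284029 (opposite signs)
step 1: m = 2.270000, f(m) = 1.683573 > 0 → root in [1.550000, 2.270000]
step 2: m = 1.910000, f(m) = -3.328959 < 0 → root in [1.910000, 2.270000]
Midpoint of [1.910000, 2.270000] = 2.090000

2.0900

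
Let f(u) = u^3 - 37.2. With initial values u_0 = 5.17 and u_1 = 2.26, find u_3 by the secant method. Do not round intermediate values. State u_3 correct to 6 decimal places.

f(u_0) = 100.988413, f(u_1) = -25.656824
u_2 = 2.260000 - (-25.656824)·(2.260000 - 5.170000)/(-25.656824 - (100.988413)) = 2.849532; f(u_2) = -14.062289
u_3 = 2.849532 - (-14.062289)·(2.849532 - 2.260000)/(-14.062289 - (-25.656824)) = 3.564538; f(u_3) = 8.090757

3.564538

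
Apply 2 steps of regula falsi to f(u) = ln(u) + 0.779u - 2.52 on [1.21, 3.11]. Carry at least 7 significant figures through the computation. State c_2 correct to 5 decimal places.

2.22323

False-position update: c = (a·f(b) − b·f(a))/(f(b) − f(a)); replace the endpoint whose sign matches f(c).
f(1.210000) = -1.386790, f(3.110000) = 1.037313
step 1: c = 2.296959, f(c) = 0.100917 > 0 → new bracket [1.210000, 2.296959]
step 2: c = 2.223226, f(c) = 0.010853 > 0 → new bracket [1.210000, 2.223226]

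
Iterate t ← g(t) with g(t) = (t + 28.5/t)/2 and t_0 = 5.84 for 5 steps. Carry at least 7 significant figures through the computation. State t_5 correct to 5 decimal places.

5.33854

t_1 = g(5.840000) = 5.360068
t_2 = g(5.360068) = 5.338582
t_3 = g(5.338582) = 5.338539
t_4 = g(5.338539) = 5.338539
t_5 = g(5.338539) = 5.338539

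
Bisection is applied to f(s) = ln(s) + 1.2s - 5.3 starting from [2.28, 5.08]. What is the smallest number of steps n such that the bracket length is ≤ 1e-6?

22

Initial width b − a = 5.08 − 2.28 = 2.800000.
After n steps the width is (b−a)/2^n; need (b−a)/2^n ≤ 1e-6.
So n ≥ log₂(2.800000/1e-6) = log₂(2800000.0000) ≈ 21.4170.
Hence n = 22.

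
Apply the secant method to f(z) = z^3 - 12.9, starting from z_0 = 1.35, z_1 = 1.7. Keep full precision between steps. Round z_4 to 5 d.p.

f(z_0) = -10.439625, f(z_1) = -7.987000
z_2 = 1.700000 - (-7.987000)·(1.700000 - 1.350000)/(-7.987000 - (-10.439625)) = 2.839779; f(z_2) = 10.000952
z_3 = 2.839779 - (10.000952)·(2.839779 - 1.700000)/(10.000952 - (-7.987000)) = 2.206084; f(z_3) = -2.163417
z_4 = 2.206084 - (-2.163417)·(2.206084 - 2.839779)/(-2.163417 - (10.000952)) = 2.318786; f(z_4) = -0.432429

2.31879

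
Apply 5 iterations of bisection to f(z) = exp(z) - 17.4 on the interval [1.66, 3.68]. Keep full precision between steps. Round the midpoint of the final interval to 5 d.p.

2.82781

f(1.660000) = -12.140689, f(3.680000) = 22.246394 (opposite signs)
step 1: m = 2.670000, f(m) = -2.960031 < 0 → root in [2.670000, 3.680000]
step 2: m = 3.175000, f(m) = 6.526820 > 0 → root in [2.670000, 3.175000]
step 3: m = 2.922500, f(m) = 1.187699 > 0 → root in [2.670000, 2.922500]
step 4: m = 2.796250, f(m) = -1.016905 < 0 → root in [2.796250, 2.922500]
step 5: m = 2.859375, f(m) = 0.050617 > 0 → root in [2.796250, 2.859375]
Midpoint of [2.796250, 2.859375] = 2.827812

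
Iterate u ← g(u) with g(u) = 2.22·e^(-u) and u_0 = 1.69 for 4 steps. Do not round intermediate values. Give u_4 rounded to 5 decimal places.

u_1 = g(1.690000) = 0.409633
u_2 = g(0.409633) = 1.473844
u_3 = g(1.473844) = 0.508476
u_4 = g(0.508476) = 1.335133

1.33513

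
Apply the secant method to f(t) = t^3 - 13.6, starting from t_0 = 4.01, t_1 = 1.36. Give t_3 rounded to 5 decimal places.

2.79814

f(t_0) = 50.881201, f(t_1) = -11.084544
t_2 = 1.360000 - (-11.084544)·(1.360000 - 4.010000)/(-11.084544 - (50.881201)) = 1.834037; f(t_2) = -7.430867
t_3 = 1.834037 - (-7.430867)·(1.834037 - 1.360000)/(-7.430867 - (-11.084544)) = 2.798135; f(t_3) = 8.308171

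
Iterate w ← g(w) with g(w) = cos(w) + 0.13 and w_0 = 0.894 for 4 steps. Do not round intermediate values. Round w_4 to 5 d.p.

0.83780

w_1 = g(0.894000) = 0.756299
w_2 = g(0.756299) = 0.857381
w_3 = g(0.857381) = 0.784420
w_4 = g(0.784420) = 0.837798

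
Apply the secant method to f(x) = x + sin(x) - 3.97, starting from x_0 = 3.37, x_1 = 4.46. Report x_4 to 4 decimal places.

4.9031

f(x_0) = -0.826427, f(x_1) = -0.478319
x_2 = 4.460000 - (-0.478319)·(4.460000 - 3.370000)/(-0.478319 - (-0.826427)) = 5.957717; f(x_2) = 1.667965
x_3 = 5.957717 - (1.667965)·(5.957717 - 4.460000)/(1.667965 - (-0.478319)) = 4.793780; f(x_3) = -0.172910
x_4 = 4.793780 - (-0.172910)·(4.793780 - 5.957717)/(-0.172910 - (1.667965)) = 4.903106; f(x_4) = -0.048762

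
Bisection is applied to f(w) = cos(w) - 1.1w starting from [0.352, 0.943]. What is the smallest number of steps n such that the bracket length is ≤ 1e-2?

Initial width b − a = 0.943 − 0.352 = 0.591000.
After n steps the width is (b−a)/2^n; need (b−a)/2^n ≤ 1e-2.
So n ≥ log₂(0.591000/1e-2) = log₂(59.1000) ≈ 5.8851.
Hence n = 6.

6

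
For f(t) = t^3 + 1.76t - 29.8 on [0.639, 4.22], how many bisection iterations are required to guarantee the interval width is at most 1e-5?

19

Initial width b − a = 4.22 − 0.639 = 3.581000.
After n steps the width is (b−a)/2^n; need (b−a)/2^n ≤ 1e-5.
So n ≥ log₂(3.581000/1e-5) = log₂(358100.0000) ≈ 18.4500.
Hence n = 19.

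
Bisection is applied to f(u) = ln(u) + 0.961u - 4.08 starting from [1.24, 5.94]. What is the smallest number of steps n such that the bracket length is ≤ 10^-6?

Initial width b − a = 5.94 − 1.24 = 4.700000.
After n steps the width is (b−a)/2^n; need (b−a)/2^n ≤ 10^-6.
So n ≥ log₂(4.700000/10^-6) = log₂(4700000.0000) ≈ 22.1642.
Hence n = 23.

23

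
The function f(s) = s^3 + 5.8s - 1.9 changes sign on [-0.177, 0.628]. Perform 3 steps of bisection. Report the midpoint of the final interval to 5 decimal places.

f(-0.177000) = -2.932145, f(0.628000) = 1.990073 (opposite signs)
step 1: m = 0.225500, f(m) = -0.580633 < 0 → root in [0.225500, 0.628000]
step 2: m = 0.426750, f(m) = 0.652868 > 0 → root in [0.225500, 0.426750]
step 3: m = 0.326125, f(m) = 0.026211 > 0 → root in [0.225500, 0.326125]
Midpoint of [0.225500, 0.326125] = 0.275813

0.27581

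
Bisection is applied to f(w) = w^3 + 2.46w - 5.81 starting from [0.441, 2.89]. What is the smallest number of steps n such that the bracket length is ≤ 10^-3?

12

Initial width b − a = 2.89 − 0.441 = 2.449000.
After n steps the width is (b−a)/2^n; need (b−a)/2^n ≤ 10^-3.
So n ≥ log₂(2.449000/10^-3) = log₂(2449.0000) ≈ 11.2580.
Hence n = 12.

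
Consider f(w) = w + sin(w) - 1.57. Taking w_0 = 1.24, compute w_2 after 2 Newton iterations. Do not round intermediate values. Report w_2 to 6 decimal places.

0.830582

f'(w) = 1 + cos(w)
w_0 = 1.240000: f = 0.615784, f' = 1.324796 → w_1 = 1.240000 - (0.615784)/(1.324796) = 0.775186
w_1 = 0.775186: f = -0.094965, f' = 1.714291 → w_2 = 0.775186 - (-0.094965)/(1.714291) = 0.830582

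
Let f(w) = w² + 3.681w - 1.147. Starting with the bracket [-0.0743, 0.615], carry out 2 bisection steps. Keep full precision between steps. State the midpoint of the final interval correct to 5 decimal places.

0.35651

f(-0.074300) = -1.414978, f(0.615000) = 1.495040 (opposite signs)
step 1: m = 0.270350, f(m) = -0.078753 < 0 → root in [0.270350, 0.615000]
step 2: m = 0.442675, f(m) = 0.678448 > 0 → root in [0.270350, 0.442675]
Midpoint of [0.270350, 0.442675] = 0.356513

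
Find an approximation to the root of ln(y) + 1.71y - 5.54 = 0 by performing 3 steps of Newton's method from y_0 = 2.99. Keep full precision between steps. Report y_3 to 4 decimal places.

2.6663

f'(y) = 1/y + 1.71
y_0 = 2.990000: f = 0.668173, f' = 2.044448 → y_1 = 2.990000 - (0.668173)/(2.044448) = 2.663177
y_1 = 2.663177: f = -0.006448, f' = 2.085491 → y_2 = 2.663177 - (-0.006448)/(2.085491) = 2.666269
y_2 = 2.666269: f = -0.000001, f' = 2.085056 → y_3 = 2.666269 - (-0.000001)/(2.085056) = 2.666269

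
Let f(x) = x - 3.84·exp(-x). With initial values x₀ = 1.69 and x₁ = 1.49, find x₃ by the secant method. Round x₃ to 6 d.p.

1.183271

Secant update: x_(k+1) = x_k − f(x_k)·(x_k − x_(k-1))/(f(x_k) − f(x_(k-1))).
f(x_0) = 0.981445, f(x_1) = 0.624569
x_2 = 1.490000 - (0.624569)·(1.490000 - 1.690000)/(0.624569 - (0.981445)) = 1.139980; f(x_2) = -0.088150
x_3 = 1.139980 - (-0.088150)·(1.139980 - 1.490000)/(-0.088150 - (0.624569)) = 1.183271; f(x_3) = 0.007173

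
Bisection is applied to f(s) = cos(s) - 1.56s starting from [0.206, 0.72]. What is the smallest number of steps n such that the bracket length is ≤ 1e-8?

26

Initial width b − a = 0.72 − 0.206 = 0.514000.
After n steps the width is (b−a)/2^n; need (b−a)/2^n ≤ 1e-8.
So n ≥ log₂(0.514000/1e-8) = log₂(51400000.0000) ≈ 25.6153.
Hence n = 26.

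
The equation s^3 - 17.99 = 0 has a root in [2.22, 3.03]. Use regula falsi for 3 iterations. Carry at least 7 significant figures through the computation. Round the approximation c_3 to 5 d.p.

2.61900

False-position update: c = (a·f(b) − b·f(a))/(f(b) − f(a)); replace the endpoint whose sign matches f(c).
f(2.220000) = -7.048952, f(3.030000) = 9.828127
step 1: c = 2.558308, f(c) = -1.246028 < 0 → new bracket [2.558308, 3.030000]
step 2: c = 2.611381, f(c) = -0.182176 < 0 → new bracket [2.611381, 3.030000]
step 3: c = 2.619000, f(c) = -0.025865 < 0 → new bracket [2.619000, 3.030000]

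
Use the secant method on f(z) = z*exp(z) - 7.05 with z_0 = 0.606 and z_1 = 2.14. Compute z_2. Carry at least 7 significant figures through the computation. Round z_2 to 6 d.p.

f(z_0) = -5.939151, f(z_1) = 11.138797
z_2 = 2.140000 - (11.138797)·(2.140000 - 0.606000)/(11.138797 - (-5.939151)) = 1.139475; f(z_2) = -3.488996

1.139475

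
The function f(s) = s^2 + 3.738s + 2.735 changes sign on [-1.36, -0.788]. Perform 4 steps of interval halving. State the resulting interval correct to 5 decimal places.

[-1.00250, -0.96675]

f(-1.360000) = -0.499080, f(-0.788000) = 0.410400 (opposite signs)
step 1: m = -1.074000, f(m) = -0.126136 < 0 → root in [-1.074000, -0.788000]
step 2: m = -0.931000, f(m) = 0.121683 > 0 → root in [-1.074000, -0.931000]
step 3: m = -1.002500, f(m) = -0.007339 < 0 → root in [-1.002500, -0.931000]
step 4: m = -0.966750, f(m) = 0.055894 > 0 → root in [-1.002500, -0.966750]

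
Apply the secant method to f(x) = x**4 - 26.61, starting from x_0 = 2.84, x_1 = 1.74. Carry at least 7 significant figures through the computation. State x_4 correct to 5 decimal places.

2.25993

f(x_0) = 38.443903, f(x_1) = -17.443638
x_2 = 1.740000 - (-17.443638)·(1.740000 - 2.840000)/(-17.443638 - (38.443903)) = 2.083332; f(x_2) = -7.772024
x_3 = 2.083332 - (-7.772024)·(2.083332 - 1.740000)/(-7.772024 - (-17.443638)) = 2.359231; f(x_3) = 4.370044
x_4 = 2.359231 - (4.370044)·(2.359231 - 2.083332)/(4.370044 - (-7.772024)) = 2.259933; f(x_4) = -0.525532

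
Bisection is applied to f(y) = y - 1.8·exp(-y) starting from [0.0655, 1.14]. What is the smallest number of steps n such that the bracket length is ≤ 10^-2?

Initial width b − a = 1.14 − 0.0655 = 1.074500.
After n steps the width is (b−a)/2^n; need (b−a)/2^n ≤ 10^-2.
So n ≥ log₂(1.074500/10^-2) = log₂(107.4500) ≈ 6.7475.
Hence n = 7.

7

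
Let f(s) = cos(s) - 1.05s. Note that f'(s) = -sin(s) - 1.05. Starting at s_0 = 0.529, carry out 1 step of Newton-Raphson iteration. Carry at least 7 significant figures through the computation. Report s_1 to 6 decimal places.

0.727024

s_0 = 0.529000: f = 0.307862, f' = -1.554670 → s_1 = 0.529000 - (0.307862)/(-1.554670) = 0.727024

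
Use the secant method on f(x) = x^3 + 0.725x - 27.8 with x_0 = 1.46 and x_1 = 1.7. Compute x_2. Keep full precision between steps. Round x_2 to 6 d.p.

f(x_0) = -23.629364, f(x_1) = -21.654500
x_2 = 1.700000 - (-21.654500)·(1.700000 - 1.460000)/(-21.654500 - (-23.629364)) = 4.331614; f(x_2) = 56.613980

4.331614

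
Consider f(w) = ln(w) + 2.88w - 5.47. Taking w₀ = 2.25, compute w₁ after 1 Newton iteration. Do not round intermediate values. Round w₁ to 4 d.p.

1.7023

f'(w) = 1/w + 2.88
w_0 = 2.250000: f = 1.820930, f' = 3.324444 → w_1 = 2.250000 - (1.820930)/(3.324444) = 1.702260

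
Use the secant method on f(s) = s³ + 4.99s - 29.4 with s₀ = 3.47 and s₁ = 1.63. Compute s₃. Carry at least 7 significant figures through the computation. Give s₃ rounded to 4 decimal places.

2.6456

Secant update: s_(k+1) = s_k − f(s_k)·(s_k − s_(k-1))/(f(s_k) − f(s_(k-1))).
f(s_0) = 29.697223, f(s_1) = -16.935553
s_2 = 1.630000 - (-16.935553)·(1.630000 - 3.470000)/(-16.935553 - (29.697223)) = 2.298230; f(s_2) = -5.792902
s_3 = 2.298230 - (-5.792902)·(2.298230 - 1.630000)/(-5.792902 - (-16.935553)) = 2.645633; f(s_3) = 2.319482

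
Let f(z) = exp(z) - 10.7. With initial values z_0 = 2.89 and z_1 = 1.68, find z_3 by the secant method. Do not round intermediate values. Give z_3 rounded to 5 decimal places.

f(z_0) = 7.293310, f(z_1) = -5.334444
z_2 = 1.680000 - (-5.334444)·(1.680000 - 2.890000)/(-5.334444 - (7.293310)) = 2.191150; f(z_2) = -1.754505
z_3 = 2.191150 - (-1.754505)·(2.191150 - 1.680000)/(-1.754505 - (-5.334444)) = 2.441661; f(z_3) = 0.792118

2.44166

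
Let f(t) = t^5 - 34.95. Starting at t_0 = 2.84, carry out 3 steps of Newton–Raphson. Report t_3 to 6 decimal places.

2.042286

f'(t) = 5t^4
t_0 = 2.840000: f = 149.803086, f' = 325.269517 → t_1 = 2.840000 - (149.803086)/(325.269517) = 2.379449
t_1 = 2.379449: f = 41.325020, f' = 160.278721 → t_2 = 2.379449 - (41.325020)/(160.278721) = 2.121617
t_2 = 2.121617: f = 8.036795, f' = 101.306673 → t_3 = 2.121617 - (8.036795)/(101.306673) = 2.042286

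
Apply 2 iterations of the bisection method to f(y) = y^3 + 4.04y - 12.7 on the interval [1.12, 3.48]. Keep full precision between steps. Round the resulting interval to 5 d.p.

[1.71000, 2.30000]

f(1.120000) = -6.770272, f(3.480000) = 43.503392 (opposite signs)
step 1: m = 2.300000, f(m) = 8.759000 > 0 → root in [1.120000, 2.300000]
step 2: m = 1.710000, f(m) = -0.791389 < 0 → root in [1.710000, 2.300000]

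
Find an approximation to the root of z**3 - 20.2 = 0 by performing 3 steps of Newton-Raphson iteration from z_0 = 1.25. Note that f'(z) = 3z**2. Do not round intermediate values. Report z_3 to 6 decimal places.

Newton update: z ← z − f(z)/f'(z).
z_0 = 1.250000: f = -18.246875, f' = 4.687500 → z_1 = 1.250000 - (-18.246875)/(4.687500) = 5.142667
z_1 = 5.142667: f = 115.808210, f' = 79.341061 → z_2 = 5.142667 - (115.808210)/(79.341061) = 3.683041
z_2 = 3.683041: f = 29.759701, f' = 40.694384 → z_3 = 3.683041 - (29.759701)/(40.694384) = 2.951744

2.951744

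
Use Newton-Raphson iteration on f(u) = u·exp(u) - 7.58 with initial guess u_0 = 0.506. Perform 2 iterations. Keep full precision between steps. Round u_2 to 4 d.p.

Newton update: u ← u − f(u)/f'(u).
f'(u) = (u + 1)·exp(u)
u_0 = 0.506000: f = -6.740726, f' = 2.497917 → u_1 = 0.506000 - (-6.740726)/(2.497917) = 3.204539
u_1 = 3.204539: f = 71.393113, f' = 103.617253 → u_2 = 3.204539 - (71.393113)/(103.617253) = 2.515531

2.5155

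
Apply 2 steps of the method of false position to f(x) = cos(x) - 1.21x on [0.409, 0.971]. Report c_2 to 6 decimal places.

False-position update: c = (a·f(b) − b·f(a))/(f(b) − f(a)); replace the endpoint whose sign matches f(c).
f(0.409000) = 0.422629, f(0.971000) = -0.610436
step 1: c = 0.638915, f(c) = 0.029655 > 0 → new bracket [0.638915, 0.971000]
step 2: c = 0.654301, f(c) = 0.001770 > 0 → new bracket [0.654301, 0.971000]

0.654301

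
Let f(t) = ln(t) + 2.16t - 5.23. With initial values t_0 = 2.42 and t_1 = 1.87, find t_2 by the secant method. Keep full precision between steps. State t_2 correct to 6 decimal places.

f(t_0) = 0.880968, f(t_1) = -0.564862
t_2 = 1.870000 - (-0.564862)·(1.870000 - 2.420000)/(-0.564862 - (0.880968)) = 2.084876; f(t_2) = 0.008041

2.084876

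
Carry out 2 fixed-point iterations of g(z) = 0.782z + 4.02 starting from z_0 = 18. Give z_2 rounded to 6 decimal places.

18.171072

z_1 = g(18.000000) = 18.096000
z_2 = g(18.096000) = 18.171072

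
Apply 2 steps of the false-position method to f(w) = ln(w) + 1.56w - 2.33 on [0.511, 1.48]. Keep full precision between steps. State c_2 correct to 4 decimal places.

1.3206

f(0.511000) = -2.204226, f(1.480000) = 0.370842
step 1: c = 1.340452, f(c) = 0.054112 > 0 → new bracket [0.511000, 1.340452]
step 2: c = 1.320577, f(c) = 0.008170 > 0 → new bracket [0.511000, 1.320577]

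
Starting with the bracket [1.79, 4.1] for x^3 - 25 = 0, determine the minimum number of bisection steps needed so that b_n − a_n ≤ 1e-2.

8

Initial width b − a = 4.1 − 1.79 = 2.310000.
After n steps the width is (b−a)/2^n; need (b−a)/2^n ≤ 1e-2.
So n ≥ log₂(2.310000/1e-2) = log₂(231.0000) ≈ 7.8517.
Hence n = 8.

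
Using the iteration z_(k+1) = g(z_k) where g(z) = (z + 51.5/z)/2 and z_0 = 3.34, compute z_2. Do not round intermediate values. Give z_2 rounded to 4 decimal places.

z_1 = g(3.340000) = 9.379581
z_2 = g(9.379581) = 7.435116

7.4351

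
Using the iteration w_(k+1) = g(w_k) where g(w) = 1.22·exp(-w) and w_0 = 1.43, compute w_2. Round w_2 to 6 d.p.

w_1 = g(1.430000) = 0.291957
w_2 = g(0.291957) = 0.911097

0.911097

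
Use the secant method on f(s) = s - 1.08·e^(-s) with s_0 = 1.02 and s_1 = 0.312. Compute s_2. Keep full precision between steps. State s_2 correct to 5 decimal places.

0.61748

f(s_0) = 0.630557, f(s_1) = -0.478540
s_2 = 0.312000 - (-0.478540)·(0.312000 - 1.020000)/(-0.478540 - (0.630557)) = 0.617479; f(s_2) = 0.035033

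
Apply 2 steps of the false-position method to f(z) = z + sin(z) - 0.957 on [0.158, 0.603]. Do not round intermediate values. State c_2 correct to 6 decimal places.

False-position update: c = (a·f(b) − b·f(a))/(f(b) − f(a)); replace the endpoint whose sign matches f(c).
f(0.158000) = -0.641657, f(0.603000) = 0.213116
step 1: c = 0.492050, f(c) = 0.007485 > 0 → new bracket [0.158000, 0.492050]
step 2: c = 0.488199, f(c) = 0.000235 > 0 → new bracket [0.158000, 0.488199]

0.488199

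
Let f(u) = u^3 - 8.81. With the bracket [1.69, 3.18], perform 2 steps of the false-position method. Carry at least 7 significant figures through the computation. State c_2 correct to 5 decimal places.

f(1.690000) = -3.983191, f(3.180000) = 23.347432
step 1: c = 1.907154, f(c) = -1.873230 < 0 → new bracket [1.907154, 3.180000]
step 2: c = 2.001693, f(c) = -0.789668 < 0 → new bracket [2.001693, 3.180000]

2.00169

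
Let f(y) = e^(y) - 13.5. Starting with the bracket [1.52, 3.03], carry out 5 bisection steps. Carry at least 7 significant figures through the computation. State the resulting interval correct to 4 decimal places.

[2.5581, 2.6053]

f(1.520000) = -8.927775, f(3.030000) = 7.197233 (opposite signs)
step 1: m = 2.275000, f(m) = -3.772081 < 0 → root in [2.275000, 3.030000]
step 2: m = 2.652500, f(m) = 0.689468 > 0 → root in [2.275000, 2.652500]
step 3: m = 2.463750, f(m) = -1.751213 < 0 → root in [2.463750, 2.652500]
step 4: m = 2.558125, f(m) = -0.588415 < 0 → root in [2.558125, 2.652500]
step 5: m = 2.605313, f(m) = 0.035454 > 0 → root in [2.558125, 2.605313]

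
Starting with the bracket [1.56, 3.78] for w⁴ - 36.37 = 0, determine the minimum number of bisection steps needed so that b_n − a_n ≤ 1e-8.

28

Initial width b − a = 3.78 − 1.56 = 2.220000.
After n steps the width is (b−a)/2^n; need (b−a)/2^n ≤ 1e-8.
So n ≥ log₂(2.220000/1e-8) = log₂(222000000.0000) ≈ 27.7260.
Hence n = 28.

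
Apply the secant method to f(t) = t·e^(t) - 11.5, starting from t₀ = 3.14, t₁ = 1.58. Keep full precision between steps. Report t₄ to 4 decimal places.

f(t_0) = 61.046142, f(t_1) = -3.829170
t_2 = 1.580000 - (-3.829170)·(1.580000 - 3.140000)/(-3.829170 - (61.046142)) = 1.672077; f(t_2) = -2.599183
t_3 = 1.672077 - (-2.599183)·(1.672077 - 1.580000)/(-2.599183 - (-3.829170)) = 1.866651; f(t_3) = 0.570897
t_4 = 1.866651 - (0.570897)·(1.866651 - 1.672077)/(0.570897 - (-2.599183)) = 1.831611; f(t_4) = -0.063544

1.8316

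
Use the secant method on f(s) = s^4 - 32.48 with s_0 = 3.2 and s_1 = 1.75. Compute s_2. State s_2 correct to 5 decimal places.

2.10083

f(s_0) = 72.377600, f(s_1) = -23.101094
s_2 = 1.750000 - (-23.101094)·(1.750000 - 3.200000)/(-23.101094 - (72.377600)) = 2.100828; f(s_2) = -13.001215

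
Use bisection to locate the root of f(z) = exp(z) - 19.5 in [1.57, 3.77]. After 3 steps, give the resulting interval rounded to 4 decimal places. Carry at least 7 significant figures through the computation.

[2.9450, 3.2200]

f(1.570000) = -14.693352, f(3.770000) = 23.880065 (opposite signs)
step 1: m = 2.670000, f(m) = -5.060031 < 0 → root in [2.670000, 3.770000]
step 2: m = 3.220000, f(m) = 5.528120 > 0 → root in [2.670000, 3.220000]
step 3: m = 2.945000, f(m) = -0.489338 < 0 → root in [2.945000, 3.220000]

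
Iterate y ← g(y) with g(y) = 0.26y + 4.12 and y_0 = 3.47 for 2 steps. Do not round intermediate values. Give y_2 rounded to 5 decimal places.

y_1 = g(3.470000) = 5.022200
y_2 = g(5.022200) = 5.425772

5.42577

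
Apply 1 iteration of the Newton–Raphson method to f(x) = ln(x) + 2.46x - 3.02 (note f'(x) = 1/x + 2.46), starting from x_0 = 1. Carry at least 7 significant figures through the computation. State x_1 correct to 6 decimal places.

1.161850

Newton update: x ← x − f(x)/f'(x).
x_0 = 1.000000: f = -0.560000, f' = 3.460000 → x_1 = 1.000000 - (-0.560000)/(3.460000) = 1.161850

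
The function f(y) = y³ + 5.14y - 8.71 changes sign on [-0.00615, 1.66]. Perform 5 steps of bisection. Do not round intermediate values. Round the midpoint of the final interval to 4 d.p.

f(-0.006150) = -8.741611, f(1.660000) = 4.396696 (opposite signs)
step 1: m = 0.826925, f(m) = -3.894150 < 0 → root in [0.826925, 1.660000]
step 2: m = 1.243462, f(m) = -0.395962 < 0 → root in [1.243462, 1.660000]
step 3: m = 1.451731, f(m) = 1.811457 > 0 → root in [1.243462, 1.451731]
step 4: m = 1.347597, f(m) = 0.663907 > 0 → root in [1.243462, 1.347597]
step 5: m = 1.295530, f(m) = 0.123436 > 0 → root in [1.243462, 1.295530]
Midpoint of [1.243462, 1.295530] = 1.269496

1.2695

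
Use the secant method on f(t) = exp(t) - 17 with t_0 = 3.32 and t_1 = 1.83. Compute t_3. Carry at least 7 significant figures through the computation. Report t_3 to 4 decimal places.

f(t_0) = 10.660351, f(t_1) = -10.766113
t_2 = 1.830000 - (-10.766113)·(1.830000 - 3.320000)/(-10.766113 - (10.660351)) = 2.578677; f(t_2) = -3.820305
t_3 = 2.578677 - (-3.820305)·(2.578677 - 1.830000)/(-3.820305 - (-10.766113)) = 2.990462; f(t_3) = 2.894869

2.9905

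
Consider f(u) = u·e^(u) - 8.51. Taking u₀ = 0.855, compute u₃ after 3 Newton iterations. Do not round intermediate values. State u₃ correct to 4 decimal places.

Newton update: u ← u − f(u)/f'(u).
f'(u) = (u + 1)·e^(u)
u_0 = 0.855000: f = -6.499575, f' = 4.361799 → u_1 = 0.855000 - (-6.499575)/(4.361799) = 2.345113
u_1 = 2.345113: f = 15.959975, f' = 34.904429 → u_2 = 2.345113 - (15.959975)/(34.904429) = 1.887865
u_2 = 1.887865: f = 3.959829, f' = 19.075083 → u_3 = 1.887865 - (3.959829)/(19.075083) = 1.680274

1.6803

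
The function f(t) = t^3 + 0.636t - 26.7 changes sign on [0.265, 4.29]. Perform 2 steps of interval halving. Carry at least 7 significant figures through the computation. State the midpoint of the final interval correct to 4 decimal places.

f(0.265000) = -26.512850, f(4.290000) = 54.982029 (opposite signs)
step 1: m = 2.277500, f(m) = -13.438103 < 0 → root in [2.277500, 4.290000]
step 2: m = 3.283750, f(m) = 10.797187 > 0 → root in [2.277500, 3.283750]
Midpoint of [2.277500, 3.283750] = 2.780625

2.7806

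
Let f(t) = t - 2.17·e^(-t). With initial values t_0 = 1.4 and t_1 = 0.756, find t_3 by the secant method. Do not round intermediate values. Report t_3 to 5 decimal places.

0.89109

f(t_0) = 0.864885, f(t_1) = -0.262904
t_2 = 0.756000 - (-0.262904)·(0.756000 - 1.400000)/(-0.262904 - (0.864885)) = 0.906126; f(t_2) = 0.029257
t_3 = 0.906126 - (0.029257)·(0.906126 - 0.756000)/(0.029257 - (-0.262904)) = 0.891092; f(t_3) = 0.000941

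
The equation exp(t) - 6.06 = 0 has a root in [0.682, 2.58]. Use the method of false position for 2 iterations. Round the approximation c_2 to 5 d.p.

1.64854

f(0.682000) = -4.082171, f(2.580000) = 7.137138
step 1: c = 1.372592, f(c) = -2.114437 < 0 → new bracket [1.372592, 2.580000]
step 2: c = 1.648543, f(c) = -0.860599 < 0 → new bracket [1.648543, 2.580000]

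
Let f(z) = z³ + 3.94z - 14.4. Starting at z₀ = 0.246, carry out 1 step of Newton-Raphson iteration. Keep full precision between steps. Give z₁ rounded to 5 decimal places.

3.50106

Newton update: z ← z − f(z)/f'(z).
f'(z) = 3z² + 3.94
z_0 = 0.246000: f = -13.415873, f' = 4.121548 → z_1 = 0.246000 - (-13.415873)/(4.121548) = 3.501057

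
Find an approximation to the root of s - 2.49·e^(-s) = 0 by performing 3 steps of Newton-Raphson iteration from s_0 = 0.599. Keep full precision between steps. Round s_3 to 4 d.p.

0.9566

f'(s) = 1 + 2.49·e^(-s)
s_0 = 0.599000: f = -0.768908, f' = 2.367908 → s_1 = 0.599000 - (-0.768908)/(2.367908) = 0.923720
s_1 = 0.923720: f = -0.064907, f' = 1.988627 → s_2 = 0.923720 - (-0.064907)/(1.988627) = 0.956360
s_2 = 0.956360: f = -0.000521, f' = 1.956880 → s_3 = 0.956360 - (-0.000521)/(1.956880) = 0.956626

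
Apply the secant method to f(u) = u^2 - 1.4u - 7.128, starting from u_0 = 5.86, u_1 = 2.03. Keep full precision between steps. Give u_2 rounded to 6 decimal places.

2.931248

Secant update: u_(k+1) = u_k − f(u_k)·(u_k − u_(k-1))/(f(u_k) − f(u_(k-1))).
f(u_0) = 19.007600, f(u_1) = -5.849100
u_2 = 2.030000 - (-5.849100)·(2.030000 - 5.860000)/(-5.849100 - (19.007600)) = 2.931248; f(u_2) = -2.639532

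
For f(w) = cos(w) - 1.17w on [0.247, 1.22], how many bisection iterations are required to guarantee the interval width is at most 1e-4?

Initial width b − a = 1.22 − 0.247 = 0.973000.
After n steps the width is (b−a)/2^n; need (b−a)/2^n ≤ 1e-4.
So n ≥ log₂(0.973000/1e-4) = log₂(9730.0000) ≈ 13.2482.
Hence n = 14.

14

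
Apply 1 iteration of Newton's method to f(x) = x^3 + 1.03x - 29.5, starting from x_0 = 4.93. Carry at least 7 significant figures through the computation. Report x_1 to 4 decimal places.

3.6398

f'(x) = 3x^2 + 1.03
x_0 = 4.930000: f = 95.401057, f' = 73.944700 → x_1 = 4.930000 - (95.401057)/(73.944700) = 3.639832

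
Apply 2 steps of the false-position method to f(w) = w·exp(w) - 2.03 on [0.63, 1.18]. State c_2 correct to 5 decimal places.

False-position update: c = (a·f(b) − b·f(a))/(f(b) − f(a)); replace the endpoint whose sign matches f(c).
f(0.630000) = -0.847105, f(1.180000) = 1.810162
step 1: c = 0.805334, f(c) = -0.228113 < 0 → new bracket [0.805334, 1.180000]
step 2: c = 0.847264, f(c) = -0.053117 < 0 → new bracket [0.847264, 1.180000]

0.84726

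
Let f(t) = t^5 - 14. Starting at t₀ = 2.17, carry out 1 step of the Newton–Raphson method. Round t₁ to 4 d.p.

1.8623

f'(t) = 5t⁴
t_0 = 2.170000: f = 34.117014, f' = 110.868696 → t_1 = 2.170000 - (34.117014)/(110.868696) = 1.862275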